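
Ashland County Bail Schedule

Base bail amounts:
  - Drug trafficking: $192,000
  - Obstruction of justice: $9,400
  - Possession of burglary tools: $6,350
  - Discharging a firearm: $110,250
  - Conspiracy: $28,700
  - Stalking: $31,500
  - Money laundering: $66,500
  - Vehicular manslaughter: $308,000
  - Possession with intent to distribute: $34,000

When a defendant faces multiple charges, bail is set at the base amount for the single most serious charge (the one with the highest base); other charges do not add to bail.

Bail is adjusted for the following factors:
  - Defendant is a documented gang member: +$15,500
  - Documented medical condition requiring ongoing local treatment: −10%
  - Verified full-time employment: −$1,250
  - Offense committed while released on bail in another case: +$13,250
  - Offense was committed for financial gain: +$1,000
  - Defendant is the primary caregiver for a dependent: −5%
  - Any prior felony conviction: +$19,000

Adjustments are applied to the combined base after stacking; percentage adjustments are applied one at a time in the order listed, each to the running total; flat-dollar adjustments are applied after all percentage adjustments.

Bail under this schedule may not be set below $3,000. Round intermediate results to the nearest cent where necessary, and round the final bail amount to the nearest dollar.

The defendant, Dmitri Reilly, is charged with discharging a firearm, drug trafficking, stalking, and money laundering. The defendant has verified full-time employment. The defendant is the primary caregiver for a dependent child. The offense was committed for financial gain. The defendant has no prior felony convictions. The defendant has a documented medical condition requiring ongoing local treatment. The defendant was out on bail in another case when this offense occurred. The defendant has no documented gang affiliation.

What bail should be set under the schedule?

$177,160

Base amounts from the schedule: discharging a firearm $110,250; drug trafficking $192,000; stalking $31,500; money laundering $66,500.
Stacking rule: use the highest base only. Highest is drug trafficking at $192,000. Combined base = $192,000.
Documented medical condition requiring ongoing local treatment (−10%): $192,000 × 0.9 = $172,800.
Defendant is the primary caregiver for a dependent (−5%): $172,800 × 0.95 = $164,160.
Verified full-time employment (−$1,250 flat): $164,160 − $1,250 = $162,910.
Offense committed while released on bail in another case (+$13,250 flat): $162,910 + $13,250 = $176,160.
Offense was committed for financial gain (+$1,000 flat): $176,160 + $1,000 = $177,160.
$177,160 is at or above the $3,000 minimum.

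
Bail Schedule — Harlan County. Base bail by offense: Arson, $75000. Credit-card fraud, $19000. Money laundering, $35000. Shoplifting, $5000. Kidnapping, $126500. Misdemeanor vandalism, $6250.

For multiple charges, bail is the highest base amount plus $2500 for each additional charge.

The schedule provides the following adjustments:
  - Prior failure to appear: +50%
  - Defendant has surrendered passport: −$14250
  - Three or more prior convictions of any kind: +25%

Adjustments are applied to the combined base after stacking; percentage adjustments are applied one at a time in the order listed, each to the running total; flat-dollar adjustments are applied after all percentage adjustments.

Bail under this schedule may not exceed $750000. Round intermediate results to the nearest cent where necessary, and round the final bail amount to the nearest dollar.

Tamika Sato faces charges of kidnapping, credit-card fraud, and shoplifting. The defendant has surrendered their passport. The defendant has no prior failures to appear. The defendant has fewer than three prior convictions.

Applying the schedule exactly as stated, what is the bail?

$117250

Base amounts from the schedule: kidnapping $126500; credit-card fraud $19000; shoplifting $5000.
Stacking rule: highest base plus $2500 per additional charge. Highest is kidnapping at $126500; 2 additional charges → +$5000. Combined base = $131500.
Defendant has surrendered passport (−$14250 flat): $131500 − $14250 = $117250.
$117250 is within the $750000 maximum.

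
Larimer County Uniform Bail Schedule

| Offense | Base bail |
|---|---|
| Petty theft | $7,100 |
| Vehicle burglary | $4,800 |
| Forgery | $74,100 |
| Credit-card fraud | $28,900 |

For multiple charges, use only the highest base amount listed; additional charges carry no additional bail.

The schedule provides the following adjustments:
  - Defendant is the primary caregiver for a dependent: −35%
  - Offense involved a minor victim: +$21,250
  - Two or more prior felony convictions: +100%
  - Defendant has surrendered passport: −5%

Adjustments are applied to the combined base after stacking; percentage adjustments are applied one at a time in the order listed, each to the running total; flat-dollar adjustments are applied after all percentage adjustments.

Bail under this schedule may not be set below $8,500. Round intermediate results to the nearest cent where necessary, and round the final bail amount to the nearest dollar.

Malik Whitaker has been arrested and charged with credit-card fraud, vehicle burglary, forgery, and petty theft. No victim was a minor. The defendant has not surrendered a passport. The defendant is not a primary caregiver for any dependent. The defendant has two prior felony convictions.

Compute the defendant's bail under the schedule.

Base amounts from the schedule: credit-card fraud $28,900; vehicle burglary $4,800; forgery $74,100; petty theft $7,100.
Stacking rule: use the highest base only. Highest is forgery at $74,100. Combined base = $74,100.
Two or more prior felony convictions (+100%): $74,100 × 2 = $148,200.
$148,200 is at or above the $8,500 minimum.

$148,200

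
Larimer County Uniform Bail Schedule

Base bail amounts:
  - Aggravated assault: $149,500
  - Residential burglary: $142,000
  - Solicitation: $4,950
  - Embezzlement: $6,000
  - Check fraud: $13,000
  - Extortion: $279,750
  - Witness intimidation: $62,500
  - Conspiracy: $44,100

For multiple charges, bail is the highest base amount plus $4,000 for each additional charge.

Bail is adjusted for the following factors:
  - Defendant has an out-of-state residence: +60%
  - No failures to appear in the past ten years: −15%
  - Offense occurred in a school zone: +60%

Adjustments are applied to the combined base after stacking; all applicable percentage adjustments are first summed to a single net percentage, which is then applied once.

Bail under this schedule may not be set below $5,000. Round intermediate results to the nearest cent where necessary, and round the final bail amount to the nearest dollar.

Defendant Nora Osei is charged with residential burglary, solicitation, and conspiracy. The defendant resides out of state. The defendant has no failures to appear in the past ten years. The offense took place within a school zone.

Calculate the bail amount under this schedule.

$307,500

Base amounts from the schedule: residential burglary $142,000; solicitation $4,950; conspiracy $44,100.
Stacking rule: highest base plus $4,000 per additional charge. Highest is residential burglary at $142,000; 2 additional charges → +$8,000. Combined base = $150,000.
Net percentage adjustment: +60% −15% +60% = +105%. $150,000 × 2.05 = $307,500.
$307,500 is at or above the $5,000 minimum.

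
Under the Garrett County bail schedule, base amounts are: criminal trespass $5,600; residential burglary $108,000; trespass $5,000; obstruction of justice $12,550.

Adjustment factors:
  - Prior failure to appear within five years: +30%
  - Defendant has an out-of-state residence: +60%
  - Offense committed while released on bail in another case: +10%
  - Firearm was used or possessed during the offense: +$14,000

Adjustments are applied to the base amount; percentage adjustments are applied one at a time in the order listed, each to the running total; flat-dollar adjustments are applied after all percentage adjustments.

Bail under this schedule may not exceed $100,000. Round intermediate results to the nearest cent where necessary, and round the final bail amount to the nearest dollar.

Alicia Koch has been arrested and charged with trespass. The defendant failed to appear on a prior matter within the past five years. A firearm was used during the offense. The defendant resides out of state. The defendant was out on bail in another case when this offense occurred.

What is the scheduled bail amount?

Base amounts from the schedule: trespass $5,000.
Single charge. Combined base = $5,000.
Prior failure to appear within five years (+30%): $5,000 × 1.3 = $6,500.
Defendant has an out-of-state residence (+60%): $6,500 × 1.6 = $10,400.
Offense committed while released on bail in another case (+10%): $10,400 × 1.1 = $11,440.
Firearm was used or possessed during the offense (+$14,000 flat): $11,440 + $14,000 = $25,440.
$25,440 is within the $100,000 maximum.

$25,440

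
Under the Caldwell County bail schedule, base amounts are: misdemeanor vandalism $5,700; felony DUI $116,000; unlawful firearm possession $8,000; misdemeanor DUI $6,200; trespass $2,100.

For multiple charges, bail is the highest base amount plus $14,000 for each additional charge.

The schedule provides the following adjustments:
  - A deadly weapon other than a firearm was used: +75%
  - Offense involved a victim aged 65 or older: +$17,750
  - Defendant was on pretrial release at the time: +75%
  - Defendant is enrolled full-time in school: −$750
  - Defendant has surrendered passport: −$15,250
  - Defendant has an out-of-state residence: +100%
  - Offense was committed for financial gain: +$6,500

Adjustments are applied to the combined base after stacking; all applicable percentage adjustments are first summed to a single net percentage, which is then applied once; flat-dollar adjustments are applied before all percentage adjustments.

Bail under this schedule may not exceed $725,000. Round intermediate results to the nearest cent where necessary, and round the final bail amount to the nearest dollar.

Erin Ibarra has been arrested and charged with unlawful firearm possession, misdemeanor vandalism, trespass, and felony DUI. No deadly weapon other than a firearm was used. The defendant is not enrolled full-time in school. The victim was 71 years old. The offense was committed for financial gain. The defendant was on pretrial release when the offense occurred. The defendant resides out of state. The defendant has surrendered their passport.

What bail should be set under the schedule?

$459,250

Base amounts from the schedule: unlawful firearm possession $8,000; misdemeanor vandalism $5,700; trespass $2,100; felony DUI $116,000.
Stacking rule: highest base plus $14,000 per additional charge. Highest is felony DUI at $116,000; 3 additional charges → +$42,000. Combined base = $158,000.
Offense involved a victim aged 65 or older (+$17,750 flat): $158,000 + $17,750 = $175,750.
Defendant has surrendered passport (−$15,250 flat): $175,750 − $15,250 = $160,500.
Offense was committed for financial gain (+$6,500 flat): $160,500 + $6,500 = $167,000.
Net percentage adjustment: +75% +100% = +175%. $167,000 × 2.75 = $459,250.
$459,250 is within the $725,000 maximum.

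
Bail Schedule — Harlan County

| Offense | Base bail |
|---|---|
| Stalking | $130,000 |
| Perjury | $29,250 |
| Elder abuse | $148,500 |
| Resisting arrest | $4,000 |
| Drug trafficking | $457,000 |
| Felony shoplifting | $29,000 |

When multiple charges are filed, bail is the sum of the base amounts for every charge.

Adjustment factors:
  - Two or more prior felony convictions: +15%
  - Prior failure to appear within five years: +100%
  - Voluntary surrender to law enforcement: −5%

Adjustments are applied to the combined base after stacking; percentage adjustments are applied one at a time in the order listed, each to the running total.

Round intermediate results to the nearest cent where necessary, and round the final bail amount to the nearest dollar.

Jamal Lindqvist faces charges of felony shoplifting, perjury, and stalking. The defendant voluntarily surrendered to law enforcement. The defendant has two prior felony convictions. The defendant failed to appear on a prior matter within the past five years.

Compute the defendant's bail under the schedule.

Base amounts from the schedule: felony shoplifting $29,000; perjury $29,250; stalking $130,000.
Stacking rule: sum of all bases. $29,000 + $29,250 + $130,000 = $188,250.
Two or more prior felony convictions (+15%): $188,250 × 1.15 = $216,487.50.
Prior failure to appear within five years (+100%): $216,487.50 × 2 = $432,975.
Voluntary surrender to law enforcement (−5%): $432,975 × 0.95 = $411,326.25.
Rounded to the nearest dollar: $411,326.

$411,326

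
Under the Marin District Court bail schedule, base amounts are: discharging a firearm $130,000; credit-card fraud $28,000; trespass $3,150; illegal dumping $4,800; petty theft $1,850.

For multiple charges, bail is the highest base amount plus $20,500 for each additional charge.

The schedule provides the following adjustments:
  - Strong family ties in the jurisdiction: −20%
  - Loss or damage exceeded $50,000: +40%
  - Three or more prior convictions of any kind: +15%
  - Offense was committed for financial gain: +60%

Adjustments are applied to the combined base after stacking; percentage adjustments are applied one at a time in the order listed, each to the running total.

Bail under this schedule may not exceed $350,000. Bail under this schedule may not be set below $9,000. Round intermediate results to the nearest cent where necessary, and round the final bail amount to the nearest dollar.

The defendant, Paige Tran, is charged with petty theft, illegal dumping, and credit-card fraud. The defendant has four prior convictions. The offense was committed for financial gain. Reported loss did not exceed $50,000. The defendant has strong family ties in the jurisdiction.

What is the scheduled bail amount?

Base amounts from the schedule: petty theft $1,850; illegal dumping $4,800; credit-card fraud $28,000.
Stacking rule: highest base plus $20,500 per additional charge. Highest is credit-card fraud at $28,000; 2 additional charges → +$41,000. Combined base = $69,000.
Strong family ties in the jurisdiction (−20%): $69,000 × 0.8 = $55,200.
Three or more prior convictions of any kind (+15%): $55,200 × 1.15 = $63,480.
Offense was committed for financial gain (+60%): $63,480 × 1.6 = $101,568.
$101,568 is within the $350,000 maximum.
$101,568 is at or above the $9,000 minimum.

$101,568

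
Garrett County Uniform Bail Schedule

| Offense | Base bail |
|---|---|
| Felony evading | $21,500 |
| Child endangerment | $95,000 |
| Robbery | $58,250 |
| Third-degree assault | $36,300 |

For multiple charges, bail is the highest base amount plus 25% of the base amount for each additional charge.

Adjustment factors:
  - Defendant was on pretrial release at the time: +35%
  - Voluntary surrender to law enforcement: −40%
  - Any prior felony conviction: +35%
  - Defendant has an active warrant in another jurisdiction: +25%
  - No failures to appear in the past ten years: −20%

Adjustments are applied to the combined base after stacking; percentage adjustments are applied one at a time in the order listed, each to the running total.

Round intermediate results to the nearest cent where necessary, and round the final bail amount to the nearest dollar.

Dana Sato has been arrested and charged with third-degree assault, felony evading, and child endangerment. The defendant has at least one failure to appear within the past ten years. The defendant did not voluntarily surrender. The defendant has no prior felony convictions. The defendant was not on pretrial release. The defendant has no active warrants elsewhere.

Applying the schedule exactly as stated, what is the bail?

$109,450

Base amounts from the schedule: third-degree assault $36,300; felony evading $21,500; child endangerment $95,000.
Stacking rule: highest base plus 25% of each additional charge. Highest is child endangerment at $95,000. Additional: $36,300 × 25% = $9,075; $21,500 × 25% = $5,375. Combined base = $95,000 + $14,450 = $109,450.
No adjustment factors apply to this defendant.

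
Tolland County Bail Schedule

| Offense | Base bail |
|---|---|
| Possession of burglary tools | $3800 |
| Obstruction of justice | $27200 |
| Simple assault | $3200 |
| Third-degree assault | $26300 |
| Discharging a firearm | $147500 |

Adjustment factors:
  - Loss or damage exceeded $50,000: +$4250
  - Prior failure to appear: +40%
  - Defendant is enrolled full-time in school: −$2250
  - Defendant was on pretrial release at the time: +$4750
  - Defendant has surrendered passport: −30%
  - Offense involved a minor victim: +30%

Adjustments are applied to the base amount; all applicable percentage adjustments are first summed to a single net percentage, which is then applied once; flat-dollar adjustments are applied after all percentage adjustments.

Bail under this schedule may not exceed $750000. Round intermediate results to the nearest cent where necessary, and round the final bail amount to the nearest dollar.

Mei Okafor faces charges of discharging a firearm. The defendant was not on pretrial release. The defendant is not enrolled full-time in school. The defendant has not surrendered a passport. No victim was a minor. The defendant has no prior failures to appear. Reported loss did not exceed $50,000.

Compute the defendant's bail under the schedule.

Base amounts from the schedule: discharging a firearm $147500.
Single charge. Combined base = $147500.
No adjustment factors apply to this defendant.
$147500 is within the $750000 maximum.

$147500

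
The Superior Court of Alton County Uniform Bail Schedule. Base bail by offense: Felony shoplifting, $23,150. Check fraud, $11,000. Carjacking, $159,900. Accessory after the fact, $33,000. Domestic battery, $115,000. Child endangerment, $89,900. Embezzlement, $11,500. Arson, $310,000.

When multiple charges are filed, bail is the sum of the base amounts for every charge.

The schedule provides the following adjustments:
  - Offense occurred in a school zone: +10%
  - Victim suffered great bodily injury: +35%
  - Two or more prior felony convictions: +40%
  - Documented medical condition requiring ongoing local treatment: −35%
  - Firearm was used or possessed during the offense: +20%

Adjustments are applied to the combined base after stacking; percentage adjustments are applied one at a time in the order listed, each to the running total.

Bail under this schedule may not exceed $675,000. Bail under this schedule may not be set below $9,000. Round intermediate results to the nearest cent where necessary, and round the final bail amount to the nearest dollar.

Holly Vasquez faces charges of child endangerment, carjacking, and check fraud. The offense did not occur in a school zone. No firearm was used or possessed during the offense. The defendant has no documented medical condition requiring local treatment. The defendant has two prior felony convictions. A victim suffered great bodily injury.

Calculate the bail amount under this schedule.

$492,912

Base amounts from the schedule: child endangerment $89,900; carjacking $159,900; check fraud $11,000.
Stacking rule: sum of all bases. $89,900 + $159,900 + $11,000 = $260,800.
Victim suffered great bodily injury (+35%): $260,800 × 1.35 = $352,080.
Two or more prior felony convictions (+40%): $352,080 × 1.4 = $492,912.
$492,912 is within the $675,000 maximum.
$492,912 is at or above the $9,000 minimum.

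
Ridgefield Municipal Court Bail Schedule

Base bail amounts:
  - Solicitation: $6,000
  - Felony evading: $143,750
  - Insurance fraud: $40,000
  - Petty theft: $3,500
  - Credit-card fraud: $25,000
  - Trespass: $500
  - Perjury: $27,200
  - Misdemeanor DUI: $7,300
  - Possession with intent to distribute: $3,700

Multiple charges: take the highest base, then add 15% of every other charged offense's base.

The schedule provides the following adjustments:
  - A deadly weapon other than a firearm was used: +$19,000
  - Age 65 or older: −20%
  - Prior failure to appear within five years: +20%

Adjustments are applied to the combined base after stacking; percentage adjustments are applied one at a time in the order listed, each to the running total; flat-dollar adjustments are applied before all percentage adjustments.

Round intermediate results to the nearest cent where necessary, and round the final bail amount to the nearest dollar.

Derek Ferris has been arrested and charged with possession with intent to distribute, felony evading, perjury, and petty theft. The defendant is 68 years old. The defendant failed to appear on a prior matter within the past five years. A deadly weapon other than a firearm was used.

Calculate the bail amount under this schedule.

$161,194

Base amounts from the schedule: possession with intent to distribute $3,700; felony evading $143,750; perjury $27,200; petty theft $3,500.
Stacking rule: highest base plus 15% of each additional charge. Highest is felony evading at $143,750. Additional: $3,700 × 15% = $555; $27,200 × 15% = $4,080; $3,500 × 15% = $525. Combined base = $143,750 + $5,160 = $148,910.
A deadly weapon other than a firearm was used (+$19,000 flat): $148,910 + $19,000 = $167,910.
Age 65 or older (−20%): $167,910 × 0.8 = $134,328.
Prior failure to appear within five years (+20%): $134,328 × 1.2 = $161,193.60.
Rounded to the nearest dollar: $161,194.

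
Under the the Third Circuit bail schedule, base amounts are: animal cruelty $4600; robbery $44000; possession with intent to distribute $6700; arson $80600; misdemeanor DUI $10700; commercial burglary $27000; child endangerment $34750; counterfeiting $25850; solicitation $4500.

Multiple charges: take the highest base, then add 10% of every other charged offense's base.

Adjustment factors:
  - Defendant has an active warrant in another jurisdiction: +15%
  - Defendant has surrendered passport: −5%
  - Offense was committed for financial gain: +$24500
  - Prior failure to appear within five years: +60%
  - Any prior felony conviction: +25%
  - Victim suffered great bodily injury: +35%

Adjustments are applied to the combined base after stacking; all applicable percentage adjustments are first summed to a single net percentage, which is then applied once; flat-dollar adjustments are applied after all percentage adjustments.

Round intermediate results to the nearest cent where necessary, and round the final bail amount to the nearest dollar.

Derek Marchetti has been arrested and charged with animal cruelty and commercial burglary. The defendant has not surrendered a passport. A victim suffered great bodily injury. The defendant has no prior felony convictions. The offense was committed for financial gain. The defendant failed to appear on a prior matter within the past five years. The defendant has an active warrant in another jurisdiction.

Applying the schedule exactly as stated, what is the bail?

Base amounts from the schedule: animal cruelty $4600; commercial burglary $27000.
Stacking rule: highest base plus 10% of each additional charge. Highest is commercial burglary at $27000. Additional: $4600 × 10% = $460. Combined base = $27000 + $460 = $27460.
Net percentage adjustment: +15% +60% +35% = +110%. $27460 × 2.1 = $57666.
Offense was committed for financial gain (+$24500 flat): $57666 + $24500 = $82166.

$82166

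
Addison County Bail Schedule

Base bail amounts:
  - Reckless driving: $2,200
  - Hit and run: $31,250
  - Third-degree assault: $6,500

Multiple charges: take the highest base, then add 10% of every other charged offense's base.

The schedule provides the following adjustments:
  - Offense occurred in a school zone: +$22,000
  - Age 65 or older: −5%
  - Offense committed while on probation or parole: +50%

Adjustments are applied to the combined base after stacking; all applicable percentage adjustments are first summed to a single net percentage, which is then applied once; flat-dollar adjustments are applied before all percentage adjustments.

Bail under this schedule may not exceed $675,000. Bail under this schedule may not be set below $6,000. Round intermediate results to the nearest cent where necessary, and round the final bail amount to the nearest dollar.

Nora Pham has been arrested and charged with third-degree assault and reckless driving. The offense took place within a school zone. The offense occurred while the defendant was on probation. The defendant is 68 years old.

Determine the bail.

$41,644

Base amounts from the schedule: third-degree assault $6,500; reckless driving $2,200.
Stacking rule: highest base plus 10% of each additional charge. Highest is third-degree assault at $6,500. Additional: $2,200 × 10% = $220. Combined base = $6,500 + $220 = $6,720.
Offense occurred in a school zone (+$22,000 flat): $6,720 + $22,000 = $28,720.
Net percentage adjustment: −5% +50% = +45%. $28,720 × 1.45 = $41,644.
$41,644 is within the $675,000 maximum.
$41,644 is at or above the $6,000 minimum.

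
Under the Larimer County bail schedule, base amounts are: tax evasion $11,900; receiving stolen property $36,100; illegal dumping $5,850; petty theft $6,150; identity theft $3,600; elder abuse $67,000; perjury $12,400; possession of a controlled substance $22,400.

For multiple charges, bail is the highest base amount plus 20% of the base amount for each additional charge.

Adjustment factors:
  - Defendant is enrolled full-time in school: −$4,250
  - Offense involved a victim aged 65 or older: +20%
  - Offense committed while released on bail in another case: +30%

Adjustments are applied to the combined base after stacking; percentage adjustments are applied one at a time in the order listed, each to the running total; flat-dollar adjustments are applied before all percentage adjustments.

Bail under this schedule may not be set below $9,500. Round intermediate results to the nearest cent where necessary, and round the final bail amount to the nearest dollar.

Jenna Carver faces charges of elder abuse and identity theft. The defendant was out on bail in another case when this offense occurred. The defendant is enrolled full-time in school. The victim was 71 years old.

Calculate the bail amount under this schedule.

Base amounts from the schedule: elder abuse $67,000; identity theft $3,600.
Stacking rule: highest base plus 20% of each additional charge. Highest is elder abuse at $67,000. Additional: $3,600 × 20% = $720. Combined base = $67,000 + $720 = $67,720.
Defendant is enrolled full-time in school (−$4,250 flat): $67,720 − $4,250 = $63,470.
Offense involved a victim aged 65 or older (+20%): $63,470 × 1.2 = $76,164.
Offense committed while released on bail in another case (+30%): $76,164 × 1.3 = $99,013.20.
$99,013.20 is at or above the $9,500 minimum.
Rounded to the nearest dollar: $99,013.

$99,013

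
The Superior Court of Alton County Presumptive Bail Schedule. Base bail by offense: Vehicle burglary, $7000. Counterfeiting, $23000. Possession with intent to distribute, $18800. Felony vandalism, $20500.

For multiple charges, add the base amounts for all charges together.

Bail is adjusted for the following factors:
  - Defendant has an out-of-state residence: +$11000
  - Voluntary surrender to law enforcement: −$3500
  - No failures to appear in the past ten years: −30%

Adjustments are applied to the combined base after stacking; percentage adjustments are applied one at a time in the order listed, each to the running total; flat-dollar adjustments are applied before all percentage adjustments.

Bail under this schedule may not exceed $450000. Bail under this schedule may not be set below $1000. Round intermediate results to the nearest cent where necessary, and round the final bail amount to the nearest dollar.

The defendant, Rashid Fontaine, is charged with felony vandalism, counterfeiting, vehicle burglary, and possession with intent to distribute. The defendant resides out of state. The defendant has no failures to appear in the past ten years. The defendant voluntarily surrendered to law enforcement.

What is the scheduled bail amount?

Base amounts from the schedule: felony vandalism $20500; counterfeiting $23000; vehicle burglary $7000; possession with intent to distribute $18800.
Stacking rule: sum of all bases. $20500 + $23000 + $7000 + $18800 = $69300.
Defendant has an out-of-state residence (+$11000 flat): $69300 + $11000 = $80300.
Voluntary surrender to law enforcement (−$3500 flat): $80300 − $3500 = $76800.
No failures to appear in the past ten years (−30%): $76800 × 0.7 = $53760.
$53760 is within the $450000 maximum.
$53760 is at or above the $1000 minimum.

$53760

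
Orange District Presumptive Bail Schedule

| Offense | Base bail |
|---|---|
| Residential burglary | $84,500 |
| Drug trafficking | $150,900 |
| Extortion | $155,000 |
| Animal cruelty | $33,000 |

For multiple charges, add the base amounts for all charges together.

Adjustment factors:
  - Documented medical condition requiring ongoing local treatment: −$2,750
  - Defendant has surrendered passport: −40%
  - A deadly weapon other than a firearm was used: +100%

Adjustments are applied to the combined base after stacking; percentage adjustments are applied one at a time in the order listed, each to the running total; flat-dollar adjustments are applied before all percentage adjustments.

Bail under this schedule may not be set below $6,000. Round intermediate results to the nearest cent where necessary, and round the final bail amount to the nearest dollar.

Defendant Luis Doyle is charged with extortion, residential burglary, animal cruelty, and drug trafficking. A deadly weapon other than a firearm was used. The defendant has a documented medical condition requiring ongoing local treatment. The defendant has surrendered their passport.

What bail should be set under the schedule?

$504,780

Base amounts from the schedule: extortion $155,000; residential burglary $84,500; animal cruelty $33,000; drug trafficking $150,900.
Stacking rule: sum of all bases. $155,000 + $84,500 + $33,000 + $150,900 = $423,400.
Documented medical condition requiring ongoing local treatment (−$2,750 flat): $423,400 − $2,750 = $420,650.
Defendant has surrendered passport (−40%): $420,650 × 0.6 = $252,390.
A deadly weapon other than a firearm was used (+100%): $252,390 × 2 = $504,780.
$504,780 is at or above the $6,000 minimum.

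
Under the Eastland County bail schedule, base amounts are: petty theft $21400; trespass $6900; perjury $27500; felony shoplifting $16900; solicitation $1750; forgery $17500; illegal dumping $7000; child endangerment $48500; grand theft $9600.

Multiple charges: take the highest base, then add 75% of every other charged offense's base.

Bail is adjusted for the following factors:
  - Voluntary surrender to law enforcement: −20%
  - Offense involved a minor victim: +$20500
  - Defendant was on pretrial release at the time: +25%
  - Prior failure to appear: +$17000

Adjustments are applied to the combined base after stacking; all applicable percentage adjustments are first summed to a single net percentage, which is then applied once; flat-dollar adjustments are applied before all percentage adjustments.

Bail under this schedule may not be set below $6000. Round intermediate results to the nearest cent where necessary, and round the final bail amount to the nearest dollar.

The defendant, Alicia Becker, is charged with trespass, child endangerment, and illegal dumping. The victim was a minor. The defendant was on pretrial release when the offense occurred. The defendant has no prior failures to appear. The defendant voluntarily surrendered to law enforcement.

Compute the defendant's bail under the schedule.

Base amounts from the schedule: trespass $6900; child endangerment $48500; illegal dumping $7000.
Stacking rule: highest base plus 75% of each additional charge. Highest is child endangerment at $48500. Additional: $6900 × 75% = $5175; $7000 × 75% = $5250. Combined base = $48500 + $10425 = $58925.
Offense involved a minor victim (+$20500 flat): $58925 + $20500 = $79425.
Net percentage adjustment: −20% +25% = +5%. $79425 × 1.05 = $83396.25.
$83396.25 is at or above the $6000 minimum.
Rounded to the nearest dollar: $83396.

$83396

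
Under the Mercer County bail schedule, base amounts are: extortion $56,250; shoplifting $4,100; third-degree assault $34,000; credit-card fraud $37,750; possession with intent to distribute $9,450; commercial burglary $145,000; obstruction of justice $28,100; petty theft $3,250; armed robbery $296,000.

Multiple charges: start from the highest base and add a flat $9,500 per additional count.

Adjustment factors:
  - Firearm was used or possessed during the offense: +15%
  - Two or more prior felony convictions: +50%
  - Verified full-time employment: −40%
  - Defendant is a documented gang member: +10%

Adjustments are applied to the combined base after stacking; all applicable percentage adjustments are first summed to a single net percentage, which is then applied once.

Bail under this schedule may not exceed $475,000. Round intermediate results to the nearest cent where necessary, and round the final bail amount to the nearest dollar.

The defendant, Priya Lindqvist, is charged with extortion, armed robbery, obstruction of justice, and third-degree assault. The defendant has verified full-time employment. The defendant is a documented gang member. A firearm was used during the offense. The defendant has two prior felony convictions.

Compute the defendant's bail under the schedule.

$438,075

Base amounts from the schedule: extortion $56,250; armed robbery $296,000; obstruction of justice $28,100; third-degree assault $34,000.
Stacking rule: highest base plus $9,500 per additional charge. Highest is armed robbery at $296,000; 3 additional charges → +$28,500. Combined base = $324,500.
Net percentage adjustment: +15% +50% −40% +10% = +35%. $324,500 × 1.35 = $438,075.
$438,075 is within the $475,000 maximum.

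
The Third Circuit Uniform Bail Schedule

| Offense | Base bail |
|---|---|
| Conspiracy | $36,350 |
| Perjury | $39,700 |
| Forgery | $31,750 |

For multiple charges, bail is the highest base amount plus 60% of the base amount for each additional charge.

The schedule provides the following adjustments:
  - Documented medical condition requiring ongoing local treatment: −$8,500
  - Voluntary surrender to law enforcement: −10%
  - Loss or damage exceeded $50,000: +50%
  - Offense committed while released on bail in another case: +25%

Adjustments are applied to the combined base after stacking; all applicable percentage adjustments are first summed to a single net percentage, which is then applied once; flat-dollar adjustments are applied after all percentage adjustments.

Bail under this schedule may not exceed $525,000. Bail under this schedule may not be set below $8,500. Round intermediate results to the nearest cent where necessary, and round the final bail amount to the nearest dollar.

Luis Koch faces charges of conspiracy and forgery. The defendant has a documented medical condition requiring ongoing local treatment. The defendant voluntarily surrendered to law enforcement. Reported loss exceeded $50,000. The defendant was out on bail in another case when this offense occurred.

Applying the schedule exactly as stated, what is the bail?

Base amounts from the schedule: conspiracy $36,350; forgery $31,750.
Stacking rule: highest base plus 60% of each additional charge. Highest is conspiracy at $36,350. Additional: $31,750 × 60% = $19,050. Combined base = $36,350 + $19,050 = $55,400.
Net percentage adjustment: −10% +50% +25% = +65%. $55,400 × 1.65 = $91,410.
Documented medical condition requiring ongoing local treatment (−$8,500 flat): $91,410 − $8,500 = $82,910.
$82,910 is within the $525,000 maximum.
$82,910 is at or above the $8,500 minimum.

$82,910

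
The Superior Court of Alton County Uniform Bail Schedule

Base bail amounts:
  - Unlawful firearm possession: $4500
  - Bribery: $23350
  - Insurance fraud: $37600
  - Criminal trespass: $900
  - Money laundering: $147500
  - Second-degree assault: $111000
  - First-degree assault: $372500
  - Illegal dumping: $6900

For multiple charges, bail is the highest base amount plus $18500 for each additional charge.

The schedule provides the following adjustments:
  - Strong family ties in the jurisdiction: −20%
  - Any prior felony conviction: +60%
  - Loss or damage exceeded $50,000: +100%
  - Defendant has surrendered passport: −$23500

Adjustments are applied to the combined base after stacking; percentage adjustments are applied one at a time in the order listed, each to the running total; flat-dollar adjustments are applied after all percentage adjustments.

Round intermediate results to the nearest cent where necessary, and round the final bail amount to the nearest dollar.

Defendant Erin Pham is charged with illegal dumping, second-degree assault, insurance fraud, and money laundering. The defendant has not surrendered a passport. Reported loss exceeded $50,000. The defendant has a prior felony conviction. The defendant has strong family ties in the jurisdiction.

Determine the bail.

Base amounts from the schedule: illegal dumping $6900; second-degree assault $111000; insurance fraud $37600; money laundering $147500.
Stacking rule: highest base plus $18500 per additional charge. Highest is money laundering at $147500; 3 additional charges → +$55500. Combined base = $203000.
Strong family ties in the jurisdiction (−20%): $203000 × 0.8 = $162400.
Any prior felony conviction (+60%): $162400 × 1.6 = $259840.
Loss or damage exceeded $50,000 (+100%): $259840 × 2 = $519680.

$519680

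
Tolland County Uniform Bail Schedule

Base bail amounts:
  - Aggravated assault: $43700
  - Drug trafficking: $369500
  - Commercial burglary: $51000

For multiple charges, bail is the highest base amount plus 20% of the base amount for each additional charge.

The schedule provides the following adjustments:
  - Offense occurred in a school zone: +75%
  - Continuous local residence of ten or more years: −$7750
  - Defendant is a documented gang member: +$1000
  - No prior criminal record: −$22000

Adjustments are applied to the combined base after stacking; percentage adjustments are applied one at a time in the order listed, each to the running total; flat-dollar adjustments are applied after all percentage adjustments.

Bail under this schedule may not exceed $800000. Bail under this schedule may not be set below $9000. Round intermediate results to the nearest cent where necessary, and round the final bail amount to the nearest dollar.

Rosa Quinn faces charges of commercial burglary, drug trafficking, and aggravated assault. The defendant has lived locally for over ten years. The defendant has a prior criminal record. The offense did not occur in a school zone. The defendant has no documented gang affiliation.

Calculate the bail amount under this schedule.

Base amounts from the schedule: commercial burglary $51000; drug trafficking $369500; aggravated assault $43700.
Stacking rule: highest base plus 20% of each additional charge. Highest is drug trafficking at $369500. Additional: $51000 × 20% = $10200; $43700 × 20% = $8740. Combined base = $369500 + $18940 = $388440.
Continuous local residence of ten or more years (−$7750 flat): $388440 − $7750 = $380690.
$380690 is within the $800000 maximum.
$380690 is at or above the $9000 minimum.

$380690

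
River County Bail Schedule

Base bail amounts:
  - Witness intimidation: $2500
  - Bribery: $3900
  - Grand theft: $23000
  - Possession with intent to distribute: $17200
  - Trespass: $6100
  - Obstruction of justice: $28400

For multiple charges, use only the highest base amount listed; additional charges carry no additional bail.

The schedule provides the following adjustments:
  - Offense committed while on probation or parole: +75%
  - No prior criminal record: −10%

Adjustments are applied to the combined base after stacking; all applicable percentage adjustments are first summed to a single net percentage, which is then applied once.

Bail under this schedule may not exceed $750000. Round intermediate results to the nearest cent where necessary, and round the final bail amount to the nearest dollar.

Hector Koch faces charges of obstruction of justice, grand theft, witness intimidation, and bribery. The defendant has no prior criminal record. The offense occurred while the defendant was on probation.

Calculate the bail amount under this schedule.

$46860

Base amounts from the schedule: obstruction of justice $28400; grand theft $23000; witness intimidation $2500; bribery $3900.
Stacking rule: use the highest base only. Highest is obstruction of justice at $28400. Combined base = $28400.
Net percentage adjustment: +75% −10% = +65%. $28400 × 1.65 = $46860.
$46860 is within the $750000 maximum.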